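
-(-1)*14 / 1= 14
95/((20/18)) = 171/2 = 85.50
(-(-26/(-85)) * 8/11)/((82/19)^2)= -0.01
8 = 8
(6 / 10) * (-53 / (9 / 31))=-1643 / 15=-109.53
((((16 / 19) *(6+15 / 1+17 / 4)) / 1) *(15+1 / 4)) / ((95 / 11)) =67771 / 1805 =37.55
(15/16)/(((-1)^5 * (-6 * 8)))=5/256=0.02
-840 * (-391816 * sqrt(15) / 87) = 109708480 * sqrt(15) / 29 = 14651693.65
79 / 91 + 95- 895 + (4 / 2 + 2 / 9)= -652669 / 819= -796.91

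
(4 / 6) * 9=6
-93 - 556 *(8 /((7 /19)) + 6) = -108515 /7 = -15502.14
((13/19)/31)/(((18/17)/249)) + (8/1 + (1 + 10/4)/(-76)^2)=14171611/1074336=13.19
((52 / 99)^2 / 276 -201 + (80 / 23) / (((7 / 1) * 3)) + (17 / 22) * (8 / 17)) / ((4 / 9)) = -949000259 / 2103948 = -451.06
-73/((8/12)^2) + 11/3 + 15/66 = -21167/132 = -160.36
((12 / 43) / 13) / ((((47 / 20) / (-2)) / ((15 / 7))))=-7200 / 183911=-0.04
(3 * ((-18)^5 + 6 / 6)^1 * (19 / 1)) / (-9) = 35901773 / 3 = 11967257.67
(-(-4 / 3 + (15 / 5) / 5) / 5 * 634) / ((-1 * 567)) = -6974 / 42525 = -0.16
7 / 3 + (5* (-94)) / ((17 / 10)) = -13981 / 51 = -274.14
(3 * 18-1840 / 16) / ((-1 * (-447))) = -61 / 447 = -0.14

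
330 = 330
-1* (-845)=845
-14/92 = -7/46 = -0.15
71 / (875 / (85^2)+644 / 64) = 328304 / 47089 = 6.97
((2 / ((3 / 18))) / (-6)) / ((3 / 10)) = -20 / 3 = -6.67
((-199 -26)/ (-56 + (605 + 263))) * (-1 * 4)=1.11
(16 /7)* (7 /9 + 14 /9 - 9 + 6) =-32 /21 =-1.52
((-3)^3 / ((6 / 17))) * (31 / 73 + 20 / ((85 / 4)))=-15255 / 146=-104.49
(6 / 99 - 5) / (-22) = 163 / 726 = 0.22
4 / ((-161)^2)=4 / 25921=0.00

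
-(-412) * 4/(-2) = -824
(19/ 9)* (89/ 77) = 1691/ 693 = 2.44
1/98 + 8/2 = 393/98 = 4.01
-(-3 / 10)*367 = 1101 / 10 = 110.10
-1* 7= -7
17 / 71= 0.24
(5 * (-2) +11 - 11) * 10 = -100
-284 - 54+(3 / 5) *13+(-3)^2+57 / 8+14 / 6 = -311.74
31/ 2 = 15.50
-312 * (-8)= 2496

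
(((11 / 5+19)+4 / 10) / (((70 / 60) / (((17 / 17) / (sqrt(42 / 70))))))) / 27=8 * sqrt(15) / 35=0.89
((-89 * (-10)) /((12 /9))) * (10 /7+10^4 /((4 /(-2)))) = -23355825 /7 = -3336546.43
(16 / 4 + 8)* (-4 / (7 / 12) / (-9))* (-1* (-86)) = 5504 / 7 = 786.29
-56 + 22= -34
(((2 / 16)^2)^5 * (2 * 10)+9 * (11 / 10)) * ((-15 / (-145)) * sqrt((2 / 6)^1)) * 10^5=8304721935625 * sqrt(3) / 243269632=59128.63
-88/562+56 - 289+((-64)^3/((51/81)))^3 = -99636251047259945276253/1380553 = -72171261115842669.77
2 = 2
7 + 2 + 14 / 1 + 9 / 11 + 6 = 328 / 11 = 29.82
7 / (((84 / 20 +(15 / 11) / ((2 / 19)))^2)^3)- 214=-9661513694236583634326 / 45147260311390236609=-214.00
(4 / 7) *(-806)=-3224 / 7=-460.57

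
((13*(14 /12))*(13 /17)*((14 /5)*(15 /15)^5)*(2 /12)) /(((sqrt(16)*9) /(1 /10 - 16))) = -438893 /183600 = -2.39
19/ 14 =1.36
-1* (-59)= 59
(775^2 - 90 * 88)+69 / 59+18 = 34970726 / 59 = 592724.17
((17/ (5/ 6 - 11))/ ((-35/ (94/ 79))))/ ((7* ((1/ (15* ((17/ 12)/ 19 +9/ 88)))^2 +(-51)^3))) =-37717705860/ 616098735777931721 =-0.00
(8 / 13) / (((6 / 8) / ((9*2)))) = 192 / 13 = 14.77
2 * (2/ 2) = 2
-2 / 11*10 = -20 / 11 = -1.82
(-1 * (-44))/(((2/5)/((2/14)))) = 110/7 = 15.71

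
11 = 11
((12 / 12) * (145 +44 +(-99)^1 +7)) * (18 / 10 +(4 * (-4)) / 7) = -1649 / 35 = -47.11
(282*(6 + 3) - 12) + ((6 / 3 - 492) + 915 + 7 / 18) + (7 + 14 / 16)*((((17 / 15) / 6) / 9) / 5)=10625119 / 3600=2951.42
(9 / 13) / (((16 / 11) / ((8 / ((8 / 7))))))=693 / 208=3.33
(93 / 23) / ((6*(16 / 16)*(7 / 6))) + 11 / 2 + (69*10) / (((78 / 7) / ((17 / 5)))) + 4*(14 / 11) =10208721 / 46046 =221.71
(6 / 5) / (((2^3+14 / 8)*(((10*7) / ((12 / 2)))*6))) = 4 / 2275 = 0.00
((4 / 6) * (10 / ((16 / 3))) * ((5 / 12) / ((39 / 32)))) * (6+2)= 400 / 117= 3.42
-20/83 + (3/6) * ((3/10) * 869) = 215981/1660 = 130.11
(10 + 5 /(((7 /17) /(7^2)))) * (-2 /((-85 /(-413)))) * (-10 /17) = 3458.34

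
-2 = -2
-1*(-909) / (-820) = -909 / 820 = -1.11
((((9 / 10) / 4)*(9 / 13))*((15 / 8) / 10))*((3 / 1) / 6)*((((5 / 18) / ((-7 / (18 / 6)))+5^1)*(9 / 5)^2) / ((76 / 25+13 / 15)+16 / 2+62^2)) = 807003 / 13474080256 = 0.00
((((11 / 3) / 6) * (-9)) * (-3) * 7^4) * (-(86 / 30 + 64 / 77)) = -1464953 / 10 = -146495.30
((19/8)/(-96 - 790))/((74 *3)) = -19/1573536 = -0.00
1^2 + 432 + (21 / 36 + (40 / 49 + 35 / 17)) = 4362839 / 9996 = 436.46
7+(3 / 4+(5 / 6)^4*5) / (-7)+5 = 104767 / 9072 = 11.55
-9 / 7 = -1.29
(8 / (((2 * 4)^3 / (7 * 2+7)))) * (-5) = -105 / 64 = -1.64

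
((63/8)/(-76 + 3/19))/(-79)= 1197/910712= 0.00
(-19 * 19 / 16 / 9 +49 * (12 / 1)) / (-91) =-84311 / 13104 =-6.43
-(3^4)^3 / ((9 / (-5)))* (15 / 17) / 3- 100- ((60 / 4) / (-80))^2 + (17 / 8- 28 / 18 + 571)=3419691455 / 39168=87308.30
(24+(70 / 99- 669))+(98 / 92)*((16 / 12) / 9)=-644.14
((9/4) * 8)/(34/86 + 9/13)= 5031/304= 16.55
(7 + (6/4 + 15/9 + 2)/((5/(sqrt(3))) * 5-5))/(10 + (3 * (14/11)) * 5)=31 * sqrt(3)/3840 + 1571/6400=0.26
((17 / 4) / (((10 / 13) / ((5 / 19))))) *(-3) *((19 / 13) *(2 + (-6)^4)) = -33099 / 4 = -8274.75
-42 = -42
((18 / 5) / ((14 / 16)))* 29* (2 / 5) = 8352 / 175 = 47.73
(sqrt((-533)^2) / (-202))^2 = 6.96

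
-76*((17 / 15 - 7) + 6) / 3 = -152 / 45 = -3.38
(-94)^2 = 8836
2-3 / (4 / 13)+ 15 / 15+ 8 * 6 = 165 / 4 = 41.25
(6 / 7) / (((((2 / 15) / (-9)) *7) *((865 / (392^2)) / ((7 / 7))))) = -254016 / 173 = -1468.30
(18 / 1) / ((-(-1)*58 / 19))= 171 / 29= 5.90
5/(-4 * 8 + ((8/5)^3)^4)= 1220703125/60906976736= 0.02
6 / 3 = 2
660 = 660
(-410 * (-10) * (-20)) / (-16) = 5125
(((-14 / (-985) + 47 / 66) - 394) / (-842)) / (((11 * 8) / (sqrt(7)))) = 25566721 * sqrt(7) / 4816980960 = 0.01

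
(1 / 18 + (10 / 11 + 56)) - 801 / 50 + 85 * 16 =3467338 / 2475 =1400.94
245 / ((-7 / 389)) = -13615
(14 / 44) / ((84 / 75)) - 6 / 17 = -103 / 1496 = -0.07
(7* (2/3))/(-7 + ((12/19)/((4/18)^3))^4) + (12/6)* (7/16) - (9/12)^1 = 68630567112259/549042668616216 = 0.13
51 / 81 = 17 / 27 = 0.63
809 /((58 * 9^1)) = 809 /522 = 1.55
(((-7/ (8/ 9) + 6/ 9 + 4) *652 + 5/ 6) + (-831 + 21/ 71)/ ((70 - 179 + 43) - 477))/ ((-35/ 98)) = 375924934/ 64255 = 5850.52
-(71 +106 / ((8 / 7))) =-655 / 4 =-163.75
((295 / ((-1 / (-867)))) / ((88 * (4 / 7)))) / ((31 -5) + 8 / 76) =34016745 / 174592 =194.84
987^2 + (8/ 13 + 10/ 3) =37992745/ 39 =974172.95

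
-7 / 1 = -7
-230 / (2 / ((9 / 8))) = -1035 / 8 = -129.38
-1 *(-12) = 12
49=49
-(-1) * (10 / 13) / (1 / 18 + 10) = 180 / 2353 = 0.08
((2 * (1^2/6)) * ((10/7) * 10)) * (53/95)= 2.66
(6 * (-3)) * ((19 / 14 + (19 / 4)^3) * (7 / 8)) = -437589 / 256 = -1709.33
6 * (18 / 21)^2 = 4.41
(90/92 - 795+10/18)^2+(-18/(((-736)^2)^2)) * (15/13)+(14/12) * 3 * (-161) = 97180157279912973641/154493293953024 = 629025.08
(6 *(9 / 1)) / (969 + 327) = 1 / 24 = 0.04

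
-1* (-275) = 275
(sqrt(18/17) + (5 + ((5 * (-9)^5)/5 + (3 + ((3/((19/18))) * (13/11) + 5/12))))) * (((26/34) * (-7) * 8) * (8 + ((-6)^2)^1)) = 111238083.17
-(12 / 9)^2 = -16 / 9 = -1.78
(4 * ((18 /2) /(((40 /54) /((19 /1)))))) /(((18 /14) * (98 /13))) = 6669 /70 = 95.27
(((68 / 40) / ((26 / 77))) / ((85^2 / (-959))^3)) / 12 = -67912004083 / 69218028750000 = -0.00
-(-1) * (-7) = -7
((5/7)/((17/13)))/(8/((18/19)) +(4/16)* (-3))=2340/32963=0.07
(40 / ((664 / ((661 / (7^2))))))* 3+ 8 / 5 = 82111 / 20335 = 4.04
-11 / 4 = -2.75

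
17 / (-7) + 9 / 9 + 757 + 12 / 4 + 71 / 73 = 759.54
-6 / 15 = -2 / 5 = -0.40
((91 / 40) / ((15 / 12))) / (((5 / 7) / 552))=175812 / 125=1406.50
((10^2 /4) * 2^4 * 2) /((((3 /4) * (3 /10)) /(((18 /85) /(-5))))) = -2560 /17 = -150.59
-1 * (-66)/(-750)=-11/125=-0.09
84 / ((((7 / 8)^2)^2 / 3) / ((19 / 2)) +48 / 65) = 637378560 / 5759393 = 110.67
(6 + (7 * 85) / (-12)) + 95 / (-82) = -22013 / 492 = -44.74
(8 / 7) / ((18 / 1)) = 4 / 63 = 0.06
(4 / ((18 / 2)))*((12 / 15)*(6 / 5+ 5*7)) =12.87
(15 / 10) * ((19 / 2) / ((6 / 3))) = 7.12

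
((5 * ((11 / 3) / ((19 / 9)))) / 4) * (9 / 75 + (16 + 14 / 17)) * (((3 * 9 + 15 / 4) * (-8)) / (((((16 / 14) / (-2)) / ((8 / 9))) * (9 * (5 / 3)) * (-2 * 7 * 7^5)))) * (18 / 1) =-512787 / 7142975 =-0.07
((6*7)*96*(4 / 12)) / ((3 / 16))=7168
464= 464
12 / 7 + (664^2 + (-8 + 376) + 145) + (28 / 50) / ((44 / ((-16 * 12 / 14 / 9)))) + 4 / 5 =441411.49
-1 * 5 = -5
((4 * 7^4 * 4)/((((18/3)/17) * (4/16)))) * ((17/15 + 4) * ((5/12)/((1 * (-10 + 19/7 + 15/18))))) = -352005808/2439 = -144323.82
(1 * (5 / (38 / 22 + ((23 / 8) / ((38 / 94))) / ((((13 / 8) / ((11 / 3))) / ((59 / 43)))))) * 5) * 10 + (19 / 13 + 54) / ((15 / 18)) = 20849660553 / 270486320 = 77.08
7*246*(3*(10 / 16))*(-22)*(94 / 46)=-6677055 / 46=-145153.37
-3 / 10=-0.30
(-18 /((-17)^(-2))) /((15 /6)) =-10404 /5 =-2080.80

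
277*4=1108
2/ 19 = 0.11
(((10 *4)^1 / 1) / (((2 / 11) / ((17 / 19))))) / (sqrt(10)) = 62.25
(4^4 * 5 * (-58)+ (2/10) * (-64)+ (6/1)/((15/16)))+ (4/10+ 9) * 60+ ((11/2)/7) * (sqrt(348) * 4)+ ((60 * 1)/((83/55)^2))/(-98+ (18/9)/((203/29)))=-144665974651/1963365+ 44 * sqrt(87)/7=-73624.04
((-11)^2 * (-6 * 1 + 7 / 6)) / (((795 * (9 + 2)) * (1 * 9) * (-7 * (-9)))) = -319 / 2704590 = -0.00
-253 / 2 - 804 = -1861 / 2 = -930.50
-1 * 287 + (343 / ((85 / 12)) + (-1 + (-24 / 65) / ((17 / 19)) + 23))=-239773 / 1105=-216.99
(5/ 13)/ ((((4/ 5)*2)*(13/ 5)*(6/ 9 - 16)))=-375/ 62192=-0.01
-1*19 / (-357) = 19 / 357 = 0.05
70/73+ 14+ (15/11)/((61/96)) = 837852/48983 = 17.10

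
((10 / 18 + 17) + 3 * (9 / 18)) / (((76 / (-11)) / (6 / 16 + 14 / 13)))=-569723 / 142272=-4.00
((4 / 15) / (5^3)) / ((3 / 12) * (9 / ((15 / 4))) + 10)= 4 / 19875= 0.00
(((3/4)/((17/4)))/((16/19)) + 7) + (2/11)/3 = 65257/8976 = 7.27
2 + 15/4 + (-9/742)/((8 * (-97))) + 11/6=13099295/1727376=7.58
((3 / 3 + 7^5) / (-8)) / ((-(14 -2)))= 2101 / 12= 175.08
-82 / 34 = -41 / 17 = -2.41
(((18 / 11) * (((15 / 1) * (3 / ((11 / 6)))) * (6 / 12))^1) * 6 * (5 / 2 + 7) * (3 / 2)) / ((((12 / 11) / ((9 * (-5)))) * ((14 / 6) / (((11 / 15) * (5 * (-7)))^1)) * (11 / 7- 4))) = -21815325 / 68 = -320813.60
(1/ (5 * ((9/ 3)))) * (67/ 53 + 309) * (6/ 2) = 16444/ 265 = 62.05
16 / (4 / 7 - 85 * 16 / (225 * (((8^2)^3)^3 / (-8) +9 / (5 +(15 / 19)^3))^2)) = 28.00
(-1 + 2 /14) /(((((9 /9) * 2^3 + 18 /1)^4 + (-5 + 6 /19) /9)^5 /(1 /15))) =-292422339702 /101979547958212347967973084134870843578245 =-0.00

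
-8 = -8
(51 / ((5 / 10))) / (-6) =-17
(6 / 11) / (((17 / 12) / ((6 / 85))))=432 / 15895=0.03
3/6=1/2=0.50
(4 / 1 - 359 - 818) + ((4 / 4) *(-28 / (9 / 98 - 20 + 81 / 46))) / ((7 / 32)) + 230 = -4785495 / 5113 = -935.95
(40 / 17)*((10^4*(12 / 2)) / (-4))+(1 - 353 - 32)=-606528 / 17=-35678.12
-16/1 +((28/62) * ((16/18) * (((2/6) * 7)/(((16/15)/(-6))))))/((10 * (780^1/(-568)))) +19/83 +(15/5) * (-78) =-375379171/1505205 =-249.39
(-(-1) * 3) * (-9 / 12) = -9 / 4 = -2.25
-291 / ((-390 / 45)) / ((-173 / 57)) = -49761 / 4498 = -11.06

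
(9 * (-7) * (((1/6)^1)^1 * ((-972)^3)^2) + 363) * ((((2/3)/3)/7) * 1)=-5903310539417775886/21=-281110025686560756.48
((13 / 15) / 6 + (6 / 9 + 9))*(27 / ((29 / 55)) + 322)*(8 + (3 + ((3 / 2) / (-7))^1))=1443063059 / 36540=39492.69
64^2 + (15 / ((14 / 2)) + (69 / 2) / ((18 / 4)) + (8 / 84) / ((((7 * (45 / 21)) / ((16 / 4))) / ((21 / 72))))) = 3879997 / 945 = 4105.82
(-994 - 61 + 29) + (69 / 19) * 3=-1015.11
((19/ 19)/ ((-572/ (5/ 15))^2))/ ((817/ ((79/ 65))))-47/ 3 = -2449889991041/ 156375956880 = -15.67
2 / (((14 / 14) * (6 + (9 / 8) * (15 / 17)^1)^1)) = 272 / 951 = 0.29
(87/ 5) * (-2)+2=-164/ 5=-32.80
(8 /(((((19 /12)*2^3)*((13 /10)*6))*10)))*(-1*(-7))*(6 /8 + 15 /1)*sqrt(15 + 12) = 4.64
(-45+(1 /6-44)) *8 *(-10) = 21320 /3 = 7106.67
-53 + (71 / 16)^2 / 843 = -11432783 / 215808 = -52.98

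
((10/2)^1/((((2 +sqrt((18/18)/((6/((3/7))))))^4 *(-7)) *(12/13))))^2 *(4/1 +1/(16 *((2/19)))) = 6075511473577/321538321500000 - 26775479003 *sqrt(14)/6698715031250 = 0.00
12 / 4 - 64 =-61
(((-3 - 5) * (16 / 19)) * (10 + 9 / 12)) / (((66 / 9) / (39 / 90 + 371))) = -348472 / 95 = -3668.13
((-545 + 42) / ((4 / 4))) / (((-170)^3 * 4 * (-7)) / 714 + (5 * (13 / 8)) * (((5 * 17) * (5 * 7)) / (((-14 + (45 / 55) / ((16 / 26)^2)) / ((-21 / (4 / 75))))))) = -2515503 / 4983792250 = -0.00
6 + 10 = 16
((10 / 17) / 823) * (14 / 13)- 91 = -16551213 / 181883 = -91.00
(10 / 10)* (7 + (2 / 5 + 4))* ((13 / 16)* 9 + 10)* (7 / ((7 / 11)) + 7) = 142101 / 40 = 3552.52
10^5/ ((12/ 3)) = 25000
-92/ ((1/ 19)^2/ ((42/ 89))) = -1394904/ 89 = -15673.08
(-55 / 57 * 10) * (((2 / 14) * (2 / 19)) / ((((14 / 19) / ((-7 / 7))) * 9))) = 550 / 25137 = 0.02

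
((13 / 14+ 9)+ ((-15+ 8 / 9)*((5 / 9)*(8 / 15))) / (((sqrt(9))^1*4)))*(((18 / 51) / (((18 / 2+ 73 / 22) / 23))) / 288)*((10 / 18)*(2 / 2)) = 123685375 / 10156113072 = 0.01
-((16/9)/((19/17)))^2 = -73984/29241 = -2.53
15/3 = 5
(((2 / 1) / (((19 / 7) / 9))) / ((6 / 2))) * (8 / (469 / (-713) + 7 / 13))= -222456 / 1501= -148.21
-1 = -1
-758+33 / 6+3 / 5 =-7519 / 10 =-751.90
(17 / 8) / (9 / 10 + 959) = 85 / 38396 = 0.00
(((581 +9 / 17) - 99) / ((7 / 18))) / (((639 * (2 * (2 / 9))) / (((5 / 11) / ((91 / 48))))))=1.05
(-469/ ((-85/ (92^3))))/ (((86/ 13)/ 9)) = 21364473312/ 3655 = 5845273.14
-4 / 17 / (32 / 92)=-23 / 34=-0.68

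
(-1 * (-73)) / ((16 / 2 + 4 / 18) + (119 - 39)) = 0.83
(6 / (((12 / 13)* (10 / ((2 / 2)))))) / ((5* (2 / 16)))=26 / 25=1.04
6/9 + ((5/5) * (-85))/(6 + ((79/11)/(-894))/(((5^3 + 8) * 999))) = -317507221112/23519053167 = -13.50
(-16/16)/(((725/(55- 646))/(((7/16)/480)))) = 1379/1856000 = 0.00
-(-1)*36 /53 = 36 /53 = 0.68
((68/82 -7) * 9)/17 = -2277/697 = -3.27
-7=-7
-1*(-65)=65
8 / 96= 0.08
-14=-14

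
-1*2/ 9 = -0.22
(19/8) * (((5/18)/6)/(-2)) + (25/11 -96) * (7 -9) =3562091/19008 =187.40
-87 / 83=-1.05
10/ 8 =5/ 4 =1.25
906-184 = 722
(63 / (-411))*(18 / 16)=-189 / 1096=-0.17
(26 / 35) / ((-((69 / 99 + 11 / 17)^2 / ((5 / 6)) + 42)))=-1363791 / 81086257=-0.02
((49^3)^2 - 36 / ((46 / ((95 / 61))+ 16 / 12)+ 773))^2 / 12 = 10055751040257643323813537796249 / 629858215308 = 15965102614943891330.23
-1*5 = -5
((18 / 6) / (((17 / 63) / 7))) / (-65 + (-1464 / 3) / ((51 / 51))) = -189 / 1343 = -0.14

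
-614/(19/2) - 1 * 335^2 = -2133503/19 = -112289.63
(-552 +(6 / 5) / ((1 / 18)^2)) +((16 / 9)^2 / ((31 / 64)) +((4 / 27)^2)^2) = -12905814736 / 82373355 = -156.67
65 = 65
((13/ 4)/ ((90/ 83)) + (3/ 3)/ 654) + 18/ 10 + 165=6662903/ 39240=169.80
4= 4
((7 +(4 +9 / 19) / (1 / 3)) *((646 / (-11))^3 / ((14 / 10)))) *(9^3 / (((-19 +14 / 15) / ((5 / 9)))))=167221442412000 / 2524907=66228753.14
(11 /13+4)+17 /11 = 6.39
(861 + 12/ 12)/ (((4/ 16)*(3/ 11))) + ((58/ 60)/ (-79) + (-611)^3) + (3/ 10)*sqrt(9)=-90094162541/ 395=-228086487.45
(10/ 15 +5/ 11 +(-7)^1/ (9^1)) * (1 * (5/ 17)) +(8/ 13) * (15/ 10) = 1318/ 1287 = 1.02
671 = 671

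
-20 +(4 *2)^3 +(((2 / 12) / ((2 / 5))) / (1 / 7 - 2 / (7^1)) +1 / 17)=99785 / 204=489.14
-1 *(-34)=34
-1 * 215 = -215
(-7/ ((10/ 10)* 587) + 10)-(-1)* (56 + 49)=67498/ 587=114.99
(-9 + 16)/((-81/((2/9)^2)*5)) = -28/32805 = -0.00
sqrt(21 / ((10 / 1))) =sqrt(210) / 10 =1.45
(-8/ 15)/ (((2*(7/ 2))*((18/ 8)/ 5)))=-32/ 189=-0.17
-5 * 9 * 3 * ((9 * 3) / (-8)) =3645 / 8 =455.62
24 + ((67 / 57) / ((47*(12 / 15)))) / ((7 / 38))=47711 / 1974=24.17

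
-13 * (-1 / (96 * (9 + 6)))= 13 / 1440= 0.01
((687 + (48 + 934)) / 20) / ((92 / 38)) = 31711 / 920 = 34.47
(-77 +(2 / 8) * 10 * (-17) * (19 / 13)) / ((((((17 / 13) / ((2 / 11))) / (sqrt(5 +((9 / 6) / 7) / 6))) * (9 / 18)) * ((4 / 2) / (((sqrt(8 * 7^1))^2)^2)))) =-810208 * sqrt(987) / 187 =-136117.35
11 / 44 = 1 / 4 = 0.25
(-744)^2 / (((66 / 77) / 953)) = 615439776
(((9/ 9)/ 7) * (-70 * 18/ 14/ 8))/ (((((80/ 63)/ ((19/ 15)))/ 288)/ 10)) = -4617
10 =10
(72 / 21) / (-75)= -8 / 175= -0.05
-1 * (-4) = 4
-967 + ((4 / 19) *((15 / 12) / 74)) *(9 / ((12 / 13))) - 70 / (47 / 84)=-288665131 / 264328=-1092.07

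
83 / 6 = 13.83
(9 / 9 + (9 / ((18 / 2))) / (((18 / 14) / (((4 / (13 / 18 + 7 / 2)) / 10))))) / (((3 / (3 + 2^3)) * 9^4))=374 / 623295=0.00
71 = 71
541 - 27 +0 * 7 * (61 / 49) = 514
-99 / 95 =-1.04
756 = 756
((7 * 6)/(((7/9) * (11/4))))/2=108/11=9.82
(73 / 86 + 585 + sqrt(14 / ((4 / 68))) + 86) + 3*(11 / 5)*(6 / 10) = sqrt(238) + 1452989 / 2150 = 691.24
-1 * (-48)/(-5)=-48/5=-9.60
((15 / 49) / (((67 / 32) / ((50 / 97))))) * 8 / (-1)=-0.60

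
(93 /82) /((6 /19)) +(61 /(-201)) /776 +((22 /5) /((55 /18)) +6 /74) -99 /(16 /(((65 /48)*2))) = -1102217807933 /94646236800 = -11.65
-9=-9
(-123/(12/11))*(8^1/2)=-451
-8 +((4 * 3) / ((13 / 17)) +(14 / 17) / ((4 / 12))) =2246 / 221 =10.16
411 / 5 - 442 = -1799 / 5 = -359.80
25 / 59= 0.42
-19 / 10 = -1.90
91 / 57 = 1.60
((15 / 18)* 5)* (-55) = -1375 / 6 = -229.17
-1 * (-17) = 17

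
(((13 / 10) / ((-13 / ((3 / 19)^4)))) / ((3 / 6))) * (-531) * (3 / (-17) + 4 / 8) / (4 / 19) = 473121 / 4664120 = 0.10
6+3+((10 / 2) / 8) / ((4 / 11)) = 10.72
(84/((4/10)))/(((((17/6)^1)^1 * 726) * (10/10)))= 210/2057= 0.10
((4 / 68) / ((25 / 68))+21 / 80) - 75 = -29831 / 400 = -74.58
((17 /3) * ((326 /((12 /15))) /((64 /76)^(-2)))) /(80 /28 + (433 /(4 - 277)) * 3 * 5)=-32276608 /412623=-78.22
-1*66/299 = -66/299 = -0.22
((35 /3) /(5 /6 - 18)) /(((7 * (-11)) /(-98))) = -980 /1133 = -0.86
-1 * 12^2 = -144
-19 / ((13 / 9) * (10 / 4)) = -342 / 65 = -5.26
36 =36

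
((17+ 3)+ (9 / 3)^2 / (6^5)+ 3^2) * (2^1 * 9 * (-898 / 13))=-11250593 / 312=-36059.59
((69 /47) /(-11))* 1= -69 /517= -0.13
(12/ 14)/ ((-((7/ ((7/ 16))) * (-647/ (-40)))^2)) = -75/ 5860526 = -0.00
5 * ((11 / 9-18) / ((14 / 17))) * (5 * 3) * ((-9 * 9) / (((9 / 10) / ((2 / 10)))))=192525 / 7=27503.57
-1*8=-8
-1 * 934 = -934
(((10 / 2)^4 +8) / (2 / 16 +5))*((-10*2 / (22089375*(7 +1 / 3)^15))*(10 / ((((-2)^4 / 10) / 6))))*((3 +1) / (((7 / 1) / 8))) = -1009206459 / 502182759689785604682560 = -0.00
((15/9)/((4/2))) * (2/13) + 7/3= 32/13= 2.46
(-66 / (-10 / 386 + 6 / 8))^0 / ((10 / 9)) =9 / 10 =0.90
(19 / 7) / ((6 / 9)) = 57 / 14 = 4.07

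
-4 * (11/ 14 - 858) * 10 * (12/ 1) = 2880240/ 7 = 411462.86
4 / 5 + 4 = 4.80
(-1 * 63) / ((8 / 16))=-126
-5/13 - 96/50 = -749/325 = -2.30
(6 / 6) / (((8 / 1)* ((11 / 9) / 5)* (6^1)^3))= 5 / 2112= 0.00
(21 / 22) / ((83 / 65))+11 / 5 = 26911 / 9130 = 2.95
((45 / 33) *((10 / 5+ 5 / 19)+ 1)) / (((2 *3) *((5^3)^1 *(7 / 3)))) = 0.00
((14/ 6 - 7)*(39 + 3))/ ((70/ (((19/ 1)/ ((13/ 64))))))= -17024/ 65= -261.91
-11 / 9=-1.22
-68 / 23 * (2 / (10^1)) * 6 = -408 / 115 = -3.55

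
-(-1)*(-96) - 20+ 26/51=-5890/51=-115.49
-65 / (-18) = 65 / 18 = 3.61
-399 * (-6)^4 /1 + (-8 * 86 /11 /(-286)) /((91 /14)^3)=-1787049885872 /3455881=-517104.00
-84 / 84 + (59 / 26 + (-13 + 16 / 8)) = -253 / 26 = -9.73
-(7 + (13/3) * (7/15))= -406/45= -9.02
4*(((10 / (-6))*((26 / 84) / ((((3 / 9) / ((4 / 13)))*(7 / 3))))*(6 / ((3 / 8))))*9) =-5760 / 49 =-117.55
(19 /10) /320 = 19 /3200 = 0.01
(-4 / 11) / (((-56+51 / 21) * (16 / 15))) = 7 / 1100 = 0.01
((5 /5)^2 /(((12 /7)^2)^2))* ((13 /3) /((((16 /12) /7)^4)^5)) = 35736756536327978138324326191 /281474976710656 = 126962463782575.62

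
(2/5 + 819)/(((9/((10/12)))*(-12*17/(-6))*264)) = 241/28512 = 0.01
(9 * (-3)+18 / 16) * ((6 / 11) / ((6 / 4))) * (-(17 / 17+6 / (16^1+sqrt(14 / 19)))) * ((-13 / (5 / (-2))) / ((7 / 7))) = 8979867 / 133375 - 8073 * sqrt(266) / 133375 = 66.34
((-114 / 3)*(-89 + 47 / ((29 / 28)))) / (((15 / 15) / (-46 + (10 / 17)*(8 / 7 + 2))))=-252559780 / 3451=-73184.52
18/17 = 1.06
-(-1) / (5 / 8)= 8 / 5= 1.60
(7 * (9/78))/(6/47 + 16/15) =14805/21892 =0.68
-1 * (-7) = 7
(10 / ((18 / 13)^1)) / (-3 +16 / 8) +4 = -29 / 9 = -3.22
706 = 706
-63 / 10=-6.30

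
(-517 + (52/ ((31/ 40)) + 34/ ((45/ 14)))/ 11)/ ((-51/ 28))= 219100252/ 782595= 279.97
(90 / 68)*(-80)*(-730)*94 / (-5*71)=-24703200 / 1207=-20466.61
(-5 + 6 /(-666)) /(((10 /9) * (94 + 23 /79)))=-21962 /459355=-0.05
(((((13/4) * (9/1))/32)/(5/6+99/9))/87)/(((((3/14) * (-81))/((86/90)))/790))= -309127/8005392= -0.04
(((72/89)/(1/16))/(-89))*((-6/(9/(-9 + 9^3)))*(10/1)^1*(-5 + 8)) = 16588800/7921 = 2094.28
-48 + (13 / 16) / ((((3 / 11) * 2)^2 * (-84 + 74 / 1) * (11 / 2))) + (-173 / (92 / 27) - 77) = -11646409 / 66240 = -175.82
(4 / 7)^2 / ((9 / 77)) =2.79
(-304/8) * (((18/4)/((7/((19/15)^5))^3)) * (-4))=69.13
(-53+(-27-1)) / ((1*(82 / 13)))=-1053 / 82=-12.84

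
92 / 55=1.67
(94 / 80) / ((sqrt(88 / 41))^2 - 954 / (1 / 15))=-1927 / 23464880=-0.00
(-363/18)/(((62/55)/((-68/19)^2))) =-7693180/33573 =-229.15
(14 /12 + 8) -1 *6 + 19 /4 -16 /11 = 853 /132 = 6.46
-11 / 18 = -0.61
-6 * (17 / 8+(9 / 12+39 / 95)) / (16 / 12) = -22473 / 1520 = -14.78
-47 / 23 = -2.04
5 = 5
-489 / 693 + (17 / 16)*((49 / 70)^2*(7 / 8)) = -739439 / 2956800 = -0.25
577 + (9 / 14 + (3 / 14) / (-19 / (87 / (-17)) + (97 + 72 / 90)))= 51015293 / 88316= 577.64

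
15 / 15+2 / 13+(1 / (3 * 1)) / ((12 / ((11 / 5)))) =2843 / 2340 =1.21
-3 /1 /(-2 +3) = -3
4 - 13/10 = 2.70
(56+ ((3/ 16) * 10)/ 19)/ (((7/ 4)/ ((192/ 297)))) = 20.72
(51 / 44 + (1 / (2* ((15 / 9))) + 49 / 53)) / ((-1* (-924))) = 0.00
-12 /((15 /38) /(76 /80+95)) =-2916.88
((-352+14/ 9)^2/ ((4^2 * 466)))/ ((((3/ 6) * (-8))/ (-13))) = 32330077/ 603936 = 53.53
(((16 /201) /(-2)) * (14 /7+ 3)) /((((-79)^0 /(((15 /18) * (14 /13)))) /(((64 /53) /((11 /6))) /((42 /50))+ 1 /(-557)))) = -39518200 /282840701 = -0.14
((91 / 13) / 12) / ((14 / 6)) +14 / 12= 1.42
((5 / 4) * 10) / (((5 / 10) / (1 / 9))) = 25 / 9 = 2.78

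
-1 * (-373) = 373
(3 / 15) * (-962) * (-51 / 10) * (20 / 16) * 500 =613275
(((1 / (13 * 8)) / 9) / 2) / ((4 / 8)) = 1 / 936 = 0.00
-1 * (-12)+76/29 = 424/29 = 14.62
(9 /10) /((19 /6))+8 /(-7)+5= 2754 /665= 4.14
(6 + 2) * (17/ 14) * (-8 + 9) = 68/ 7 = 9.71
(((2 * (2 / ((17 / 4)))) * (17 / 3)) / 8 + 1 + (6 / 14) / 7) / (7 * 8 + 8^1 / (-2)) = 127 / 3822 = 0.03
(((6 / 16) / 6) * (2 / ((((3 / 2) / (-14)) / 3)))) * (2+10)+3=-39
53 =53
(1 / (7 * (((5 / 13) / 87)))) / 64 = 1131 / 2240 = 0.50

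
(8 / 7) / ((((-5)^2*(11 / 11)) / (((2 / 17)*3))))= 48 / 2975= 0.02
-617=-617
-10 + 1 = -9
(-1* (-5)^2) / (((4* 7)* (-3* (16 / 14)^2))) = 175 / 768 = 0.23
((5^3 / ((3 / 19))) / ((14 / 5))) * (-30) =-59375 / 7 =-8482.14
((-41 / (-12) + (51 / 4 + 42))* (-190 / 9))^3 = -36445767198875 / 19683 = -1851636803.28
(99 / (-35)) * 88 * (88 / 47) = -766656 / 1645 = -466.05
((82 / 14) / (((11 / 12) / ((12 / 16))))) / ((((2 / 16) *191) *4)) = 738 / 14707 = 0.05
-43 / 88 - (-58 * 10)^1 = 50997 / 88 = 579.51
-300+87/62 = -18513/62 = -298.60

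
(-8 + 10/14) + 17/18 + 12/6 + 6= 209/126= 1.66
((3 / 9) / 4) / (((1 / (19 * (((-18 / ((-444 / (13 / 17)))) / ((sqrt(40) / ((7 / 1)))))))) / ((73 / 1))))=126217 * sqrt(10) / 100640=3.97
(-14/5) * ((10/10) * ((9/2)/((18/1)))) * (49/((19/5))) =-343/38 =-9.03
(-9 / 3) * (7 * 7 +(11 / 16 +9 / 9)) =-2433 / 16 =-152.06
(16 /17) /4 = 4 /17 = 0.24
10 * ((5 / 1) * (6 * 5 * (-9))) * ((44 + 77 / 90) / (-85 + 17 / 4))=2422200 / 323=7499.07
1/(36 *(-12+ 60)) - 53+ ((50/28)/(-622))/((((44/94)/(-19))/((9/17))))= -37239947917/703467072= -52.94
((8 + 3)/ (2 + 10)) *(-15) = -55/ 4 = -13.75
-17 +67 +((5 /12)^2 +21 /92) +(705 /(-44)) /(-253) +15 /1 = 65.47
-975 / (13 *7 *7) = -1.53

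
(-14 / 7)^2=4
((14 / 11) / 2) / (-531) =-7 / 5841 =-0.00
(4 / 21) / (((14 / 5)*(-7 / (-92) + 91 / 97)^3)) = 7106875130240 / 108995113868697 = 0.07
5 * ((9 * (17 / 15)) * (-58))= -2958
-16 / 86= -8 / 43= -0.19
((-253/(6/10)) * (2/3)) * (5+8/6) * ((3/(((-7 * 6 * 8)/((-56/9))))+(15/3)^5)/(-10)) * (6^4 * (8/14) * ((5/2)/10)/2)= 1081594228/21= 51504487.05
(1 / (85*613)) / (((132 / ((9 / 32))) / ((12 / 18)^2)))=1 / 55022880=0.00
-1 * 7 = -7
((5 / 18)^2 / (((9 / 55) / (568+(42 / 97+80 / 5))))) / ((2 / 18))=38974375 / 15714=2480.23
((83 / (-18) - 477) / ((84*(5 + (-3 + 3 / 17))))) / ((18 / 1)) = -147373 / 1006992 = -0.15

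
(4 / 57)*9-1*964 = -18304 / 19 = -963.37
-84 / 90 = -14 / 15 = -0.93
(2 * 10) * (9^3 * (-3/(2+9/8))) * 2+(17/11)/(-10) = -3079313/110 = -27993.75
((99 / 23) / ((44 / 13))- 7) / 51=-31 / 276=-0.11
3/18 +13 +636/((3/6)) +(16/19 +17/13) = 1907803/1482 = 1287.32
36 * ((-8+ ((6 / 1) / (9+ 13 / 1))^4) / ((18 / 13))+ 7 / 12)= -2735761 / 14641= -186.86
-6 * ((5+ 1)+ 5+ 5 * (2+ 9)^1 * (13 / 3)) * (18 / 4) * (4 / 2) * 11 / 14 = -74052 / 7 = -10578.86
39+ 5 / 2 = 83 / 2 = 41.50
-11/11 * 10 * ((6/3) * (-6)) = 120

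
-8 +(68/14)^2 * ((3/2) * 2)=3076/49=62.78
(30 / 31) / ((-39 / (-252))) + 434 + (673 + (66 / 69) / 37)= 1113.28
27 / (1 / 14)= 378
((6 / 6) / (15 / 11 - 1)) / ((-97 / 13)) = -143 / 388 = -0.37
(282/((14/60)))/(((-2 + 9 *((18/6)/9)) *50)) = 846/35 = 24.17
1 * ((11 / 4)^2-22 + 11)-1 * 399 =-6439 / 16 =-402.44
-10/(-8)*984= 1230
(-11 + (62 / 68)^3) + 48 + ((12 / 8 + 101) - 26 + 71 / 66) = 149591527 / 1297032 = 115.33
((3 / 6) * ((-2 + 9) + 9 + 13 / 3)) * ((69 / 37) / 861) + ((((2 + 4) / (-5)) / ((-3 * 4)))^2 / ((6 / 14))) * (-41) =-992501 / 1061900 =-0.93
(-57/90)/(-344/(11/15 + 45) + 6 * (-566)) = 6517/35022240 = 0.00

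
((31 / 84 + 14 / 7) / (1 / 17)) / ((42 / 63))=3383 / 56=60.41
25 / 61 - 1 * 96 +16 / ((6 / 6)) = -4855 / 61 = -79.59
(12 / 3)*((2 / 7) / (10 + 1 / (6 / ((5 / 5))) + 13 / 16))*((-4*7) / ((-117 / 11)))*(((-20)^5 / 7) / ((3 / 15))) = -90112000000 / 143871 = -626338.87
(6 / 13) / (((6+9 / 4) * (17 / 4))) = 32 / 2431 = 0.01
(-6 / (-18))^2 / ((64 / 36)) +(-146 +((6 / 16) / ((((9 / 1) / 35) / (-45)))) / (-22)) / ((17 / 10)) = -251523 / 2992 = -84.07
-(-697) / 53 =697 / 53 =13.15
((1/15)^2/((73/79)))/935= 79/15357375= 0.00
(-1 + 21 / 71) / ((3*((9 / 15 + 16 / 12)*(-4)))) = 125 / 4118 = 0.03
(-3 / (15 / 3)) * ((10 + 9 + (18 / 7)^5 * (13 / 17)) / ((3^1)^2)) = -5998609 / 857157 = -7.00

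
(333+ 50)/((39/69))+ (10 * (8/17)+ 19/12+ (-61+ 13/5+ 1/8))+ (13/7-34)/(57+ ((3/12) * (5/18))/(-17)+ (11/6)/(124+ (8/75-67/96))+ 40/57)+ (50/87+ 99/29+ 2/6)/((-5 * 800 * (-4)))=2477243942780352460509/3963127905050678000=625.07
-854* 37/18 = -15799/9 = -1755.44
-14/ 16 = -7/ 8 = -0.88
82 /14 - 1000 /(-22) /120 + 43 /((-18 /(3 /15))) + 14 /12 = 6.92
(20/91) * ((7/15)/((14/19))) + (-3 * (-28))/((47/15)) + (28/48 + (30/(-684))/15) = 80532617/2925468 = 27.53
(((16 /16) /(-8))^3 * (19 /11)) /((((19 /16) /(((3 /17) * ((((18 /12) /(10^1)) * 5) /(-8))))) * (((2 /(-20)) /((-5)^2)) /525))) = -590625 /95744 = -6.17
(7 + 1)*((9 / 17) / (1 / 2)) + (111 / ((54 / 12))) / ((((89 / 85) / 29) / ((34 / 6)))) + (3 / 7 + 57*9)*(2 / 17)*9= 421641130 / 95319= 4423.47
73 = 73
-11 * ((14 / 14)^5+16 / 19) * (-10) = 3850 / 19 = 202.63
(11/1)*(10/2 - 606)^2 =3973211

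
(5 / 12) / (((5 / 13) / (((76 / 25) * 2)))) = 494 / 75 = 6.59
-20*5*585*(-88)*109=561132000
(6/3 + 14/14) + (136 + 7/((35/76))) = 771/5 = 154.20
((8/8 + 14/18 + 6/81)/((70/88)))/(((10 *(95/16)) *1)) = 704/17955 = 0.04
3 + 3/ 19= 60/ 19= 3.16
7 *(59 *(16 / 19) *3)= 19824 / 19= 1043.37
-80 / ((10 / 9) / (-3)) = 216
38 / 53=0.72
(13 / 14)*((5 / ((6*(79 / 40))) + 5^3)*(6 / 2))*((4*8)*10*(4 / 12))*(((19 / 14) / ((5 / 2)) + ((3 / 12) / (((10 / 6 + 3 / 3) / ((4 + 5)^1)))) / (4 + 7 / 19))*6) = 52877624150 / 321293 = 164577.58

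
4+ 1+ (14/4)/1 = 17/2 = 8.50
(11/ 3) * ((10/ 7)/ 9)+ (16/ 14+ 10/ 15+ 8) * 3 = 30.01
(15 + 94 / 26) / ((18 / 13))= 13.44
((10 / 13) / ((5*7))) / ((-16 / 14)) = -1 / 52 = -0.02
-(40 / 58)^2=-400 / 841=-0.48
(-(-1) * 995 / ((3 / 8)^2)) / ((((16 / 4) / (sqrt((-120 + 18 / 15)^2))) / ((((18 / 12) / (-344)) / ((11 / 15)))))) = -53730 / 43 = -1249.53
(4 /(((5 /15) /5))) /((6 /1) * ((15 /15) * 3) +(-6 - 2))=6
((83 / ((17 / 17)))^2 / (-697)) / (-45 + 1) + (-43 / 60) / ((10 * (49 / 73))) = 26567437 / 225409800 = 0.12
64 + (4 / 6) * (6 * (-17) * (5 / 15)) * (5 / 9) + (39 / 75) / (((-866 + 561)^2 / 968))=3228307268 / 62791875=51.41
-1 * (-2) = 2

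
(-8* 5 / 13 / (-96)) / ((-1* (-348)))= 0.00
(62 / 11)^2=3844 / 121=31.77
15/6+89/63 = 493/126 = 3.91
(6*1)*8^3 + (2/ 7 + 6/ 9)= 64532/ 21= 3072.95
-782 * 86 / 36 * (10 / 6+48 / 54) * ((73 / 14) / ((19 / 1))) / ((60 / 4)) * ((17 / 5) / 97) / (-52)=479893459 / 8150851800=0.06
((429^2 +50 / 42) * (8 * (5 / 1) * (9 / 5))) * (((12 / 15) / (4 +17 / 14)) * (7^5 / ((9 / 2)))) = 8314513792256 / 1095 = 7593163280.60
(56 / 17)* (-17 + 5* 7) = 59.29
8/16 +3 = 7/2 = 3.50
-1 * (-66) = 66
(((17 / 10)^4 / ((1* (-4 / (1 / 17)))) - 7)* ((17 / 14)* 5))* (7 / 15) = -1614507 / 80000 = -20.18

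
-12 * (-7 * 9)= 756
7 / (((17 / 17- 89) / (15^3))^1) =-23625 / 88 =-268.47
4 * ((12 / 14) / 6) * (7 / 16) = 0.25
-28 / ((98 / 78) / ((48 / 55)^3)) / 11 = -17252352 / 12810875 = -1.35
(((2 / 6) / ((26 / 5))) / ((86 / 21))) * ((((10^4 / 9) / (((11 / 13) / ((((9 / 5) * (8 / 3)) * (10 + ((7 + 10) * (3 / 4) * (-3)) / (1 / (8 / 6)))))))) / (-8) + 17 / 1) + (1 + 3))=505.97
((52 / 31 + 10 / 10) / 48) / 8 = 83 / 11904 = 0.01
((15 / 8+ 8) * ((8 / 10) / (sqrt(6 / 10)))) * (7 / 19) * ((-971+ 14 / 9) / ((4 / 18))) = -964985 * sqrt(15) / 228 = -16391.98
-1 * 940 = -940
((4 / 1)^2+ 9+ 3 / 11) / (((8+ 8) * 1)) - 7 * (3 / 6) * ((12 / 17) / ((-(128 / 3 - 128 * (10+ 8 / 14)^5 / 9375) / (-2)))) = 621636712331 / 392855901152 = 1.58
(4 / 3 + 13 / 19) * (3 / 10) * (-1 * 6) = -69 / 19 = -3.63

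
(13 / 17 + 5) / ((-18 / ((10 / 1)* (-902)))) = 441980 / 153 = 2888.76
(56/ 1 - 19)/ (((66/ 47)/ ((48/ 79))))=13912/ 869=16.01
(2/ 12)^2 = 1/ 36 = 0.03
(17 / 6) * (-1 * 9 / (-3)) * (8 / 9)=68 / 9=7.56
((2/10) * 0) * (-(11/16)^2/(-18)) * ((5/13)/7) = 0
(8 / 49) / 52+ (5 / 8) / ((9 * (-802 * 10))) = 230339 / 73565856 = 0.00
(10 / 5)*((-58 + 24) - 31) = -130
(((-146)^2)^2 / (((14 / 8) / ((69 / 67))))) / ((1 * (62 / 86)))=370897942.57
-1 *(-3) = 3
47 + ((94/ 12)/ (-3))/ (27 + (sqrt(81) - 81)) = 38117/ 810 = 47.06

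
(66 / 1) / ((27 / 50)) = 1100 / 9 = 122.22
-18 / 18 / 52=-1 / 52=-0.02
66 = 66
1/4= 0.25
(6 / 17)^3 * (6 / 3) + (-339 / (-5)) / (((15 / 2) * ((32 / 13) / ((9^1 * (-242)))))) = -7859441133 / 982600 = -7998.62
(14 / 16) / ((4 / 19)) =133 / 32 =4.16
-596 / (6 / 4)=-1192 / 3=-397.33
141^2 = 19881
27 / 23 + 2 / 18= 266 / 207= 1.29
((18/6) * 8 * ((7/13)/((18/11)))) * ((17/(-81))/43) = -5236/135837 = -0.04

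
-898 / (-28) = 449 / 14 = 32.07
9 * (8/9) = 8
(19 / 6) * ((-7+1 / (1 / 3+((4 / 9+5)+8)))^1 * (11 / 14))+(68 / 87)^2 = -436902185 / 26279568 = -16.63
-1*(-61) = 61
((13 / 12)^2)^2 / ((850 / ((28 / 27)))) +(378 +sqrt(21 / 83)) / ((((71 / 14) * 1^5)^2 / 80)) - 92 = 15680 * sqrt(1743) / 418403 +649981298942407 / 599741884800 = 1085.33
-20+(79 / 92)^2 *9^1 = -13.36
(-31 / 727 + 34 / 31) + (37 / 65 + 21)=33141079 / 1464905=22.62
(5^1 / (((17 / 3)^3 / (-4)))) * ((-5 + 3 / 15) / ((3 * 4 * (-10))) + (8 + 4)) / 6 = -5418 / 24565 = -0.22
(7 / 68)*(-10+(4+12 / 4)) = -21 / 68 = -0.31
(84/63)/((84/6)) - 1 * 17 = -355/21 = -16.90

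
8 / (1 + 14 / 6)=2.40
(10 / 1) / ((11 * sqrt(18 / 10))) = 10 * sqrt(5) / 33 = 0.68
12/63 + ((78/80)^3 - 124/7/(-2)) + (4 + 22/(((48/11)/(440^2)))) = 437284127233/448000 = 976080.64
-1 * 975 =-975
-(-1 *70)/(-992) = -35/496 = -0.07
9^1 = 9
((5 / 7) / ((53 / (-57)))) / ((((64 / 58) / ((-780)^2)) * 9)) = -34919625 / 742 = -47061.49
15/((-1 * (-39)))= 5/13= 0.38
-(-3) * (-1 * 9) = -27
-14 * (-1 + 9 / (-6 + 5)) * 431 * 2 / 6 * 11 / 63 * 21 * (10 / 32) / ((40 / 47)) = 7798945 / 288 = 27079.67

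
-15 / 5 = -3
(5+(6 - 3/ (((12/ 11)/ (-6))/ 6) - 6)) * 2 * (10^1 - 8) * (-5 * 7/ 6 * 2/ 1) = -14560/ 3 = -4853.33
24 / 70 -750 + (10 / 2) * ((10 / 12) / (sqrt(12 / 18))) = -26238 / 35 + 25 * sqrt(6) / 12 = -744.55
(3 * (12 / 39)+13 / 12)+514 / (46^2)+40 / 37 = 10169011 / 3053388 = 3.33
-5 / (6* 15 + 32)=-5 / 122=-0.04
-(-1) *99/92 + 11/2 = 605/92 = 6.58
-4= -4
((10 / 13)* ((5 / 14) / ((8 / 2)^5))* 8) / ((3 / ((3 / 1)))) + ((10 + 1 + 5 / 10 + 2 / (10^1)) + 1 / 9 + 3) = 7764517 / 524160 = 14.81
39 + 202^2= 40843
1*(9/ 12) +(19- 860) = -3361/ 4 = -840.25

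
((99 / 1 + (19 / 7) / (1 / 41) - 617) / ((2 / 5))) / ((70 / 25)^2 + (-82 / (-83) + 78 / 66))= -101.58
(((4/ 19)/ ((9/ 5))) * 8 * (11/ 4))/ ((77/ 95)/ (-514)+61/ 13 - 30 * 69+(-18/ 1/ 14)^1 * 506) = -102902800/ 108612876213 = -0.00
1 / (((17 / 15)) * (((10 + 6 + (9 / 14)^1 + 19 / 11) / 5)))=3850 / 16031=0.24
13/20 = 0.65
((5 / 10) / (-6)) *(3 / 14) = -1 / 56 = -0.02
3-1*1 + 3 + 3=8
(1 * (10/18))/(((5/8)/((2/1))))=16/9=1.78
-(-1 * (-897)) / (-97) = 897 / 97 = 9.25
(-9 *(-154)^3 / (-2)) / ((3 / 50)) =-273919800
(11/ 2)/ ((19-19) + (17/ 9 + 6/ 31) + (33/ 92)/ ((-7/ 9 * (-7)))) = 6917526/ 2702011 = 2.56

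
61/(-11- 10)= -61/21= -2.90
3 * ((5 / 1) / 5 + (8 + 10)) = 57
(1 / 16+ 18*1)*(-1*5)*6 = -4335 / 8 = -541.88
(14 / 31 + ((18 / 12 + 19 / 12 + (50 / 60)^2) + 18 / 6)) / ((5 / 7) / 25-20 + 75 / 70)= -20170 / 52731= -0.38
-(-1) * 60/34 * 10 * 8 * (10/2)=12000/17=705.88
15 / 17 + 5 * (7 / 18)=865 / 306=2.83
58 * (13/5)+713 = 4319/5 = 863.80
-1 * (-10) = 10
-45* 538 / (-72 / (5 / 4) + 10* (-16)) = 60525 / 544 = 111.26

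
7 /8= 0.88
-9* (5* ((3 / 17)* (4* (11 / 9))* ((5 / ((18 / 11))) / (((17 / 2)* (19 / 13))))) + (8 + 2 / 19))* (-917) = 1246168154 / 16473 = 75649.13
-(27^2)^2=-531441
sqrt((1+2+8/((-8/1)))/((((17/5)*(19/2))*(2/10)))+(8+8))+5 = 2*sqrt(425391)/323+5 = 9.04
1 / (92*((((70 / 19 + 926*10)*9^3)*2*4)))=0.00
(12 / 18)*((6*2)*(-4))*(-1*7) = 224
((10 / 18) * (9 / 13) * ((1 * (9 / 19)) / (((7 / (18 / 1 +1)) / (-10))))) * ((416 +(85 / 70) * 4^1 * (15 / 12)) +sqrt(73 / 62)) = -1329525 / 637-225 * sqrt(4526) / 2821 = -2092.53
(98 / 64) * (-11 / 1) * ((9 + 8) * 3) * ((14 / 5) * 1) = -2405.29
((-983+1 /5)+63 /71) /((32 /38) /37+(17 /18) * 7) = -4410918666 /29800475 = -148.02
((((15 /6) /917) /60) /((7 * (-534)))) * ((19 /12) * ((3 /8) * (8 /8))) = -19 /2632508928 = -0.00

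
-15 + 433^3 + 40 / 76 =1542471728 / 19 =81182722.53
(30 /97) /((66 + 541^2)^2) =30 /8312978182873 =0.00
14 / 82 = 7 / 41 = 0.17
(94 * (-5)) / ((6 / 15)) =-1175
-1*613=-613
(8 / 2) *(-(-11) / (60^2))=11 / 900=0.01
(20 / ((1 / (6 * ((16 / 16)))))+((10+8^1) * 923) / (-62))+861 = 22104 / 31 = 713.03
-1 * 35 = -35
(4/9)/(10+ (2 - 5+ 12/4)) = 0.04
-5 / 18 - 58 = -1049 / 18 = -58.28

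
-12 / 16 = -3 / 4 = -0.75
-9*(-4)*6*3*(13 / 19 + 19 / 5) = 276048 / 95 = 2905.77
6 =6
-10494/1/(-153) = 1166/17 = 68.59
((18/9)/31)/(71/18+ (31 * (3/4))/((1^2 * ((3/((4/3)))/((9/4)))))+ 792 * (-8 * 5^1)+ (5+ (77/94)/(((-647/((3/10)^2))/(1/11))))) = -0.00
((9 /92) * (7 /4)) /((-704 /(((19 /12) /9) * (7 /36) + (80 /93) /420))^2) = 935686921 /2060746484839612416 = 0.00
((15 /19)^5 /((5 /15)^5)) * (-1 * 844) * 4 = -622966950000 /2476099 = -251592.10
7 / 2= 3.50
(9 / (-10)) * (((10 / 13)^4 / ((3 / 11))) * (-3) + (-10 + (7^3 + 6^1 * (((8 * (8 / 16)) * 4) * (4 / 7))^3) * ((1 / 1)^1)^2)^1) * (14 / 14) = -433323428067 / 97964230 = -4423.28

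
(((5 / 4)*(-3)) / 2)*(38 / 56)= -285 / 224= -1.27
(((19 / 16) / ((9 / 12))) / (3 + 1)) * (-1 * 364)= -1729 / 12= -144.08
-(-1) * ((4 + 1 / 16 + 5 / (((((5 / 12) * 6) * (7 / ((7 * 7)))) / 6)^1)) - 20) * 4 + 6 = 1113 / 4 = 278.25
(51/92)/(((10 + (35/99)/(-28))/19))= 95931/90965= 1.05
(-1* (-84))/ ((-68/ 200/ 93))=-390600/ 17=-22976.47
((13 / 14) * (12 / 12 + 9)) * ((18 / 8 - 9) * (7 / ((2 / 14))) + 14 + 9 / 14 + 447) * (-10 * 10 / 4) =-5955625 / 196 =-30385.84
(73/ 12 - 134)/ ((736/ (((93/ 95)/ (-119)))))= 9517/ 6656384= 0.00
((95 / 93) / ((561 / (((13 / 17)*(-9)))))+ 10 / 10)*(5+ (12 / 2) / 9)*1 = 32438 / 5797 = 5.60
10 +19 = 29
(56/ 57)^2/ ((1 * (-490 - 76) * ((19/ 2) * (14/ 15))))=-1120/ 5823291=-0.00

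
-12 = -12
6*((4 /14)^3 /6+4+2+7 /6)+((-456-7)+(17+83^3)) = 195984720 /343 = 571384.02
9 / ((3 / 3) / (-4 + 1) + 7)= 27 / 20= 1.35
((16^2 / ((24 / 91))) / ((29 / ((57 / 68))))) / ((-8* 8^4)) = -1729 / 2019328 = -0.00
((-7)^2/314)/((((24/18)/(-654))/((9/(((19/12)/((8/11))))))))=-316.43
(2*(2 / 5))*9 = 36 / 5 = 7.20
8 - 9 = -1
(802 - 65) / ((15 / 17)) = 12529 / 15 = 835.27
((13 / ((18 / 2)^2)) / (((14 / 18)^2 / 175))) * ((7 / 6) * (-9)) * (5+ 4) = -8775 / 2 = -4387.50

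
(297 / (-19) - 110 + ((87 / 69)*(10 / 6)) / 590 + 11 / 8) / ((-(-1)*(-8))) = 76886773 / 4950336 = 15.53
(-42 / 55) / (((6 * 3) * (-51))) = 7 / 8415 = 0.00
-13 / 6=-2.17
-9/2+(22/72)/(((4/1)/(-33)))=-337/48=-7.02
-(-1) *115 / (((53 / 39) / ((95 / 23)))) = 18525 / 53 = 349.53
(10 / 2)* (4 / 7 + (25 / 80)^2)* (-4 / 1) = -5995 / 448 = -13.38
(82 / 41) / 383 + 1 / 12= 407 / 4596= 0.09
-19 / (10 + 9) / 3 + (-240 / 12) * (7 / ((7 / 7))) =-421 / 3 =-140.33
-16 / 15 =-1.07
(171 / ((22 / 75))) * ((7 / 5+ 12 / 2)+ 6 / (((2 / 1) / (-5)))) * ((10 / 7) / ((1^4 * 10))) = -48735 / 77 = -632.92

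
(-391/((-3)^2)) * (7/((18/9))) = -2737/18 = -152.06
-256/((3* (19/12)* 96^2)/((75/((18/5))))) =-125/1026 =-0.12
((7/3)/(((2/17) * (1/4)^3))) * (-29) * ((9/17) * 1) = -19488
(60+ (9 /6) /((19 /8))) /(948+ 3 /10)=3840 /60059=0.06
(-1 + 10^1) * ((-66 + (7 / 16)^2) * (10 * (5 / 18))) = -421175 / 256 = -1645.21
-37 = -37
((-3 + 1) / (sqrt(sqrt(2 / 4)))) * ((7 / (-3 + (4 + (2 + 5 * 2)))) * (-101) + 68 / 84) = 29252 * 2^(1 / 4) / 273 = 127.42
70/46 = 35/23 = 1.52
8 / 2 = 4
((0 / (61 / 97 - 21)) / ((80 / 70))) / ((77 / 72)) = 0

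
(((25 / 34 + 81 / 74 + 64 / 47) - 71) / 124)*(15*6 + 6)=-48110880 / 916453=-52.50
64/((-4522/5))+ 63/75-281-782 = -60042594/56525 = -1062.23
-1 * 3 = -3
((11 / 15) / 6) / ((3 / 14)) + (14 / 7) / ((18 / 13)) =272 / 135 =2.01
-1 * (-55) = 55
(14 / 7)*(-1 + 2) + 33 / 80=193 / 80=2.41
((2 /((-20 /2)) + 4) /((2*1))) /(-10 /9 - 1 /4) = -342 /245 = -1.40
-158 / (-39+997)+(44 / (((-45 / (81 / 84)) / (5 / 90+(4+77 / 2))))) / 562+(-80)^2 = 180894376183 / 28265790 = 6399.76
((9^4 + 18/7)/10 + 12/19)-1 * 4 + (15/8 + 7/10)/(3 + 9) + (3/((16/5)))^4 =85503618827/130744320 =653.98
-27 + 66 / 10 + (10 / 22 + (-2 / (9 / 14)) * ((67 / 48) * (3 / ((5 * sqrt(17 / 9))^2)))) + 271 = 4689561 / 18700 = 250.78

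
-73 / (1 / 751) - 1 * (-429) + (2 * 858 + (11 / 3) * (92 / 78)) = -6162820 / 117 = -52673.68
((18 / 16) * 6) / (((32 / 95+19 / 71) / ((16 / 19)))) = 9.40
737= 737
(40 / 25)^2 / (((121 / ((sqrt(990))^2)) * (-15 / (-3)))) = 1152 / 275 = 4.19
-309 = -309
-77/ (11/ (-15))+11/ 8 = 851/ 8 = 106.38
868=868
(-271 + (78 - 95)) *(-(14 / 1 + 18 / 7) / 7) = 681.80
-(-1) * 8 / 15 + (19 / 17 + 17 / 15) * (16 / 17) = 3832 / 1445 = 2.65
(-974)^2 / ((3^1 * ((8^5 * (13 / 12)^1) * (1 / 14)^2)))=11621281 / 6656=1745.99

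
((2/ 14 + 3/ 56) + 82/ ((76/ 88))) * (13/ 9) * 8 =1316029/ 1197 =1099.44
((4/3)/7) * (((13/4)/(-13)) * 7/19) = -1/57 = -0.02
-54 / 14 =-27 / 7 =-3.86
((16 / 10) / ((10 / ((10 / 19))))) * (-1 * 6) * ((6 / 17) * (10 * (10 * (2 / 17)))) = -11520 / 5491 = -2.10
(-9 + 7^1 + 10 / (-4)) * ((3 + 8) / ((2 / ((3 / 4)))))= -297 / 16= -18.56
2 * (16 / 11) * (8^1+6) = 40.73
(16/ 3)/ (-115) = -16/ 345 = -0.05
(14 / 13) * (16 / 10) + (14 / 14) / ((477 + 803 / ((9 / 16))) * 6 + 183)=3901267 / 2264015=1.72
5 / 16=0.31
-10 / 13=-0.77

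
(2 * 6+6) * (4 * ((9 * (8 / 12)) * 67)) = 28944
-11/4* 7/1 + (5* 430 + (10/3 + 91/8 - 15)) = 51131/24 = 2130.46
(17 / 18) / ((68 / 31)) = 31 / 72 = 0.43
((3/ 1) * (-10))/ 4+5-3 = -11/ 2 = -5.50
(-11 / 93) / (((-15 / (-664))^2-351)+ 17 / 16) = 4849856 / 14348581167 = 0.00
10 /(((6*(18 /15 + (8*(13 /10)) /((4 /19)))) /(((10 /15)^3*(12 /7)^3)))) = 12800 /260337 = 0.05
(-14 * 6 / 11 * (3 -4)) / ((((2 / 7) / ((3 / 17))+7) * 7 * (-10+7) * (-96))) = 7 / 15928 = 0.00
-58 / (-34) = 1.71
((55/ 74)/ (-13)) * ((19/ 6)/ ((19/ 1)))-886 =-5114047/ 5772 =-886.01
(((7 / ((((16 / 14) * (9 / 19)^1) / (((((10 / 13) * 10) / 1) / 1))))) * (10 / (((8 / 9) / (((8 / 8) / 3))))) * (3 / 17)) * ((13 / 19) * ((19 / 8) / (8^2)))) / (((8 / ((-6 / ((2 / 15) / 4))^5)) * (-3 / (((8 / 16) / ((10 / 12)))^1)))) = 4294892109375 / 544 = 7895022259.88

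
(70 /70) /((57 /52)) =52 /57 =0.91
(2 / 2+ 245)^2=60516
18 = 18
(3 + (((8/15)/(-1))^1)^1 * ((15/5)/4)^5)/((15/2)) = 613/1600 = 0.38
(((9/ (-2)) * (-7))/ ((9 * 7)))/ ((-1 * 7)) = -1/ 14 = -0.07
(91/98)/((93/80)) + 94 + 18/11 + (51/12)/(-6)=1827999/19096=95.73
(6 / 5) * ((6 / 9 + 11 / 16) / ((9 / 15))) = 65 / 24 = 2.71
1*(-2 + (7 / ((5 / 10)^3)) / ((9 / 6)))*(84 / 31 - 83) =-263834 / 93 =-2836.92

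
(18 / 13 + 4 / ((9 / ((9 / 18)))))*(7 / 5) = 1316 / 585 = 2.25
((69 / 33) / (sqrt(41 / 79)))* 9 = 207* sqrt(3239) / 451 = 26.12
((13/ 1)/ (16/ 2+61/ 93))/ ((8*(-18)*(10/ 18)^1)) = -1209/ 64400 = -0.02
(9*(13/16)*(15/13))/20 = 27/64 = 0.42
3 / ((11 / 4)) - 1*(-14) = 166 / 11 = 15.09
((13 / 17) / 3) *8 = 104 / 51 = 2.04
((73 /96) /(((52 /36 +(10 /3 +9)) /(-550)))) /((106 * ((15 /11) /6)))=-132495 /105152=-1.26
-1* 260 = -260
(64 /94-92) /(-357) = 4292 /16779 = 0.26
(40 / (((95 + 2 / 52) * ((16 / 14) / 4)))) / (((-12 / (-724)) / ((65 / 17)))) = 6117800 / 18003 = 339.82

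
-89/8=-11.12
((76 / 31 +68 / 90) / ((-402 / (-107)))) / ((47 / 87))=6941411 / 4392855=1.58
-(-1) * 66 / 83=66 / 83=0.80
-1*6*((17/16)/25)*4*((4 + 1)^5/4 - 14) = -156519/200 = -782.60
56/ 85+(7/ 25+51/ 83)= 54792/ 35275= 1.55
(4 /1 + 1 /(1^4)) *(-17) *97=-8245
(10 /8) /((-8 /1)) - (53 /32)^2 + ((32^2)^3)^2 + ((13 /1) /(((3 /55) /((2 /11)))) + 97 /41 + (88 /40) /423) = 102375002390510324977329469 /88796160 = 1152921504606847018.80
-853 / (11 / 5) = -387.73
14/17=0.82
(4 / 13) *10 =40 / 13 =3.08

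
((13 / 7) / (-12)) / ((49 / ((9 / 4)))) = -39 / 5488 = -0.01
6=6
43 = 43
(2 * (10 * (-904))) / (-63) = 18080 / 63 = 286.98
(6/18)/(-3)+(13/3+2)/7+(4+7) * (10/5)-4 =1184/63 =18.79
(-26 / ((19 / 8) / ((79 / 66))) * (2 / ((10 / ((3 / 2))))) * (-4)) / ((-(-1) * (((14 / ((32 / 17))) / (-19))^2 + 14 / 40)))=79925248 / 2557863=31.25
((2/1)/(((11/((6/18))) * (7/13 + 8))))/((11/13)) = 338/40293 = 0.01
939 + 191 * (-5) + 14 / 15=-226 / 15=-15.07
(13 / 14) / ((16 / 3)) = 39 / 224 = 0.17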